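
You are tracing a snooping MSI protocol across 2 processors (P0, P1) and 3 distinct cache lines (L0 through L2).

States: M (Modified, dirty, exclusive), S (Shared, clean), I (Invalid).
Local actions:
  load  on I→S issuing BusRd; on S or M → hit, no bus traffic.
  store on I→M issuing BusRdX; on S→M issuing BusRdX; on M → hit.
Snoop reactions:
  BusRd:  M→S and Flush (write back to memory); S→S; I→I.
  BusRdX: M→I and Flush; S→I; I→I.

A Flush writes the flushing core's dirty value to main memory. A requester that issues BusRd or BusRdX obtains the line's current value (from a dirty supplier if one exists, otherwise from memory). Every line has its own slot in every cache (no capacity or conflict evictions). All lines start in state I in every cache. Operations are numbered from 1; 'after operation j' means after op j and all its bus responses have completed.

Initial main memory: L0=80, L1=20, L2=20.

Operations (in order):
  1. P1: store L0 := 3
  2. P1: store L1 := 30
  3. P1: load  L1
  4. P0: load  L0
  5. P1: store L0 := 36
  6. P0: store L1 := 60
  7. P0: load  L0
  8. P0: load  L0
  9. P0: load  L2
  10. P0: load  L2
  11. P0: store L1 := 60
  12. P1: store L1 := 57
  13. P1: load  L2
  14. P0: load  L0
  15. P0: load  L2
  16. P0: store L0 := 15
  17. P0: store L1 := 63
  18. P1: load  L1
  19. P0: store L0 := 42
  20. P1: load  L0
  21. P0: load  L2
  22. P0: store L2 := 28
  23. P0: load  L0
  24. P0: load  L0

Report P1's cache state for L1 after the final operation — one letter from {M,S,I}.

1. P1: store L0 := 3  bus=[BusRdX]  L0: P0=I P1=M  mem[L0]=80
2. P1: store L1 := 30  bus=[BusRdX]  L1: P0=I P1=M  mem[L1]=20
3. P1: load  L1  bus=[-]  L1: P0=I P1=M  mem[L1]=20
4. P0: load  L0  bus=[BusRd,Flush]  L0: P0=S P1=S  mem[L0]=3
5. P1: store L0 := 36  bus=[BusRdX]  L0: P0=I P1=M  mem[L0]=3
6. P0: store L1 := 60  bus=[BusRdX,Flush]  L1: P0=M P1=I  mem[L1]=30
7. P0: load  L0  bus=[BusRd,Flush]  L0: P0=S P1=S  mem[L0]=36
8. P0: load  L0  bus=[-]  L0: P0=S P1=S  mem[L0]=36
9. P0: load  L2  bus=[BusRd]  L2: P0=S P1=I  mem[L2]=20
10. P0: load  L2  bus=[-]  L2: P0=S P1=I  mem[L2]=20
11. P0: store L1 := 60  bus=[-]  L1: P0=M P1=I  mem[L1]=30
12. P1: store L1 := 57  bus=[BusRdX,Flush]  L1: P0=I P1=M  mem[L1]=60
13. P1: load  L2  bus=[BusRd]  L2: P0=S P1=S  mem[L2]=20
14. P0: load  L0  bus=[-]  L0: P0=S P1=S  mem[L0]=36
15. P0: load  L2  bus=[-]  L2: P0=S P1=S  mem[L2]=20
16. P0: store L0 := 15  bus=[BusRdX]  L0: P0=M P1=I  mem[L0]=36
17. P0: store L1 := 63  bus=[BusRdX,Flush]  L1: P0=M P1=I  mem[L1]=57
18. P1: load  L1  bus=[BusRd,Flush]  L1: P0=S P1=S  mem[L1]=63
19. P0: store L0 := 42  bus=[-]  L0: P0=M P1=I  mem[L0]=36
20. P1: load  L0  bus=[BusRd,Flush]  L0: P0=S P1=S  mem[L0]=42
21. P0: load  L2  bus=[-]  L2: P0=S P1=S  mem[L2]=20
22. P0: store L2 := 28  bus=[BusRdX]  L2: P0=M P1=I  mem[L2]=20
23. P0: load  L0  bus=[-]  L0: P0=S P1=S  mem[L0]=42
24. P0: load  L0  bus=[-]  L0: P0=S P1=S  mem[L0]=42

state = S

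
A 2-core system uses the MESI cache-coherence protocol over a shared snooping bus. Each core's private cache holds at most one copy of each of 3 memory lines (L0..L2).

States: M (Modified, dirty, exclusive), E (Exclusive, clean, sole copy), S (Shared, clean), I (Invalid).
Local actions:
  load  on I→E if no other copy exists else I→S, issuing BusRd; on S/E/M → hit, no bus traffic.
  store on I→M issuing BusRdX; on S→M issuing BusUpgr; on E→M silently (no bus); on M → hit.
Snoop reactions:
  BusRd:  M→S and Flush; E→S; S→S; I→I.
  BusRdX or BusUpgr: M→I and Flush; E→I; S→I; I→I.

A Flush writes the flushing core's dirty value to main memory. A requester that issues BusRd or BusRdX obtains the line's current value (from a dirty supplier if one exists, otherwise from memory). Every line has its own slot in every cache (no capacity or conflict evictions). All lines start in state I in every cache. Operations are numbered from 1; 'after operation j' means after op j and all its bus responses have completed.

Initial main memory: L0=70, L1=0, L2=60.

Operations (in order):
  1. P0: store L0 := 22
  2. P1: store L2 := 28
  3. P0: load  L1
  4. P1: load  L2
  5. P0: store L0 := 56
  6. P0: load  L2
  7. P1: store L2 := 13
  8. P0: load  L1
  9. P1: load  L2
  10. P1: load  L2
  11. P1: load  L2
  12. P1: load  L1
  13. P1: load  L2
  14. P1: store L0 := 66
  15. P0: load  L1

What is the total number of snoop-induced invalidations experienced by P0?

invalidations = 2

[1] P0: store L0 := 22 | P0:M(22), P1:I | bus: BusRdX
[2] P1: store L2 := 28 | P0:I, P1:M(28) | bus: BusRdX
[3] P0: load  L1 | P0:E(0), P1:I | bus: BusRd
[4] P1: load  L2 | P0:I, P1:M(28) | bus: none
[5] P0: store L0 := 56 | P0:M(56), P1:I | bus: none
[6] P0: load  L2 | P0:S(28), P1:S(28) | bus: BusRd,Flush
[7] P1: store L2 := 13 | P0:I, P1:M(13) | bus: BusUpgr
[8] P0: load  L1 | P0:E(0), P1:I | bus: none
[9] P1: load  L2 | P0:I, P1:M(13) | bus: none
[10] P1: load  L2 | P0:I, P1:M(13) | bus: none
[11] P1: load  L2 | P0:I, P1:M(13) | bus: none
[12] P1: load  L1 | P0:S(0), P1:S(0) | bus: BusRd
[13] P1: load  L2 | P0:I, P1:M(13) | bus: none
[14] P1: store L0 := 66 | P0:I, P1:M(66) | bus: BusRdX,Flush
[15] P0: load  L1 | P0:S(0), P1:S(0) | bus: none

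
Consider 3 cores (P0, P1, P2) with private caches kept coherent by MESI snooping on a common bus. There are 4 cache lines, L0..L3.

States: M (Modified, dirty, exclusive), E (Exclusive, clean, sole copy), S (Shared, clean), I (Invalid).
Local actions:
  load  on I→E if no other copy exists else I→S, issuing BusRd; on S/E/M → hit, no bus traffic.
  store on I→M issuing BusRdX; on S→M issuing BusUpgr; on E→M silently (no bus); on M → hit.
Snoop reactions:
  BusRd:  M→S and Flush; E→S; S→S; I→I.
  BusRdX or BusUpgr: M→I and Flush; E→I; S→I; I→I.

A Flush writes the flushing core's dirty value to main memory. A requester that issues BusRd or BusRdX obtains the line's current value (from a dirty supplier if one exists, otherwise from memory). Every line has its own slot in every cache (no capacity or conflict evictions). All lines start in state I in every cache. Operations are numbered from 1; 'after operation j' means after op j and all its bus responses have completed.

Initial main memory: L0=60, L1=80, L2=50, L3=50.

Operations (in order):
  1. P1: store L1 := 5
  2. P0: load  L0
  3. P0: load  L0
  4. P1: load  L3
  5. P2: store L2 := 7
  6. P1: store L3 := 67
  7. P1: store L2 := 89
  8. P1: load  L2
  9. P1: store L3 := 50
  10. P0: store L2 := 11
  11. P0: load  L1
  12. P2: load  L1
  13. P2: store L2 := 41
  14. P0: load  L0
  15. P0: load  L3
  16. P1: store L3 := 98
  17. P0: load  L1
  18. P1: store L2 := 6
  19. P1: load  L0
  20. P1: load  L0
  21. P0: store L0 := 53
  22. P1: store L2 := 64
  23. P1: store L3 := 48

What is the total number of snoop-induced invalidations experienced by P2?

invalidations = 2

1. P1: store L1 := 5  bus=[BusRdX]  L1: P0=I P1=M P2=I  mem[L1]=80
2. P0: load  L0  bus=[BusRd]  L0: P0=E P1=I P2=I  mem[L0]=60
3. P0: load  L0  bus=[-]  L0: P0=E P1=I P2=I  mem[L0]=60
4. P1: load  L3  bus=[BusRd]  L3: P0=I P1=E P2=I  mem[L3]=50
5. P2: store L2 := 7  bus=[BusRdX]  L2: P0=I P1=I P2=M  mem[L2]=50
6. P1: store L3 := 67  bus=[-]  L3: P0=I P1=M P2=I  mem[L3]=50
7. P1: store L2 := 89  bus=[BusRdX,Flush]  L2: P0=I P1=M P2=I  mem[L2]=7
8. P1: load  L2  bus=[-]  L2: P0=I P1=M P2=I  mem[L2]=7
9. P1: store L3 := 50  bus=[-]  L3: P0=I P1=M P2=I  mem[L3]=50
10. P0: store L2 := 11  bus=[BusRdX,Flush]  L2: P0=M P1=I P2=I  mem[L2]=89
11. P0: load  L1  bus=[BusRd,Flush]  L1: P0=S P1=S P2=I  mem[L1]=5
12. P2: load  L1  bus=[BusRd]  L1: P0=S P1=S P2=S  mem[L1]=5
13. P2: store L2 := 41  bus=[BusRdX,Flush]  L2: P0=I P1=I P2=M  mem[L2]=11
14. P0: load  L0  bus=[-]  L0: P0=E P1=I P2=I  mem[L0]=60
15. P0: load  L3  bus=[BusRd,Flush]  L3: P0=S P1=S P2=I  mem[L3]=50
16. P1: store L3 := 98  bus=[BusUpgr]  L3: P0=I P1=M P2=I  mem[L3]=50
17. P0: load  L1  bus=[-]  L1: P0=S P1=S P2=S  mem[L1]=5
18. P1: store L2 := 6  bus=[BusRdX,Flush]  L2: P0=I P1=M P2=I  mem[L2]=41
19. P1: load  L0  bus=[BusRd]  L0: P0=S P1=S P2=I  mem[L0]=60
20. P1: load  L0  bus=[-]  L0: P0=S P1=S P2=I  mem[L0]=60
21. P0: store L0 := 53  bus=[BusUpgr]  L0: P0=M P1=I P2=I  mem[L0]=60
22. P1: store L2 := 64  bus=[-]  L2: P0=I P1=M P2=I  mem[L2]=41
23. P1: store L3 := 48  bus=[-]  L3: P0=I P1=M P2=I  mem[L3]=50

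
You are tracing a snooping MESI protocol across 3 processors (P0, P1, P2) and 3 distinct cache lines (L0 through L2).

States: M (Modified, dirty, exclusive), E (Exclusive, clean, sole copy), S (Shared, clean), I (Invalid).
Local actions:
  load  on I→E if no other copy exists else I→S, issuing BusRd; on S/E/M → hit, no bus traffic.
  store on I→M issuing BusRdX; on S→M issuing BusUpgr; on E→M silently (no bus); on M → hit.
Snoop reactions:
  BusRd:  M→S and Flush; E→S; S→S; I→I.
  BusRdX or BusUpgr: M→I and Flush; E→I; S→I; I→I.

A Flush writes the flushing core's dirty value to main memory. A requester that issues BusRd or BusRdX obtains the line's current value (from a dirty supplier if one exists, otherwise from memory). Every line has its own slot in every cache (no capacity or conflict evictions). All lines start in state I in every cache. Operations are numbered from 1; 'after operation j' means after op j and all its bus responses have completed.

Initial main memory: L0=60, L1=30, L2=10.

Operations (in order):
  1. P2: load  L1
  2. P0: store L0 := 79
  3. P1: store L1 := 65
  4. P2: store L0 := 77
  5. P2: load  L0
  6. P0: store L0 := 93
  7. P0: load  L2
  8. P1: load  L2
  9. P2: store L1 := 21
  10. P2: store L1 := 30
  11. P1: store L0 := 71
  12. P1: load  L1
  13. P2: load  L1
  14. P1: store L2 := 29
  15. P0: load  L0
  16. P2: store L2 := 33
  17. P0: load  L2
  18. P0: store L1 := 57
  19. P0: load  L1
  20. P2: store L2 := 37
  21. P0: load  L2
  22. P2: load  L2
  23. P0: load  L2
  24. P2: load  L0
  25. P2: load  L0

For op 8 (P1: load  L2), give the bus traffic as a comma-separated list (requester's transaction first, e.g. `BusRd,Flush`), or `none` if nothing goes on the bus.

bus = BusRd

step 1: P2: load  L1  ⟶  IIE  (L1)  txn=BusRd  M[L1]=30
step 2: P0: store L0 := 79  ⟶  MII  (L0)  txn=BusRdX  M[L0]=60
step 3: P1: store L1 := 65  ⟶  IMI  (L1)  txn=BusRdX  M[L1]=30
step 4: P2: store L0 := 77  ⟶  IIM  (L0)  txn=BusRdX+Flush  M[L0]=79
step 5: P2: load  L0  ⟶  IIM  (L0)  txn=∅  M[L0]=79
step 6: P0: store L0 := 93  ⟶  MII  (L0)  txn=BusRdX+Flush  M[L0]=77
step 7: P0: load  L2  ⟶  EII  (L2)  txn=BusRd  M[L2]=10
step 8: P1: load  L2  ⟶  SSI  (L2)  txn=BusRd  M[L2]=10
step 9: P2: store L1 := 21  ⟶  IIM  (L1)  txn=BusRdX+Flush  M[L1]=65
step 10: P2: store L1 := 30  ⟶  IIM  (L1)  txn=∅  M[L1]=65
step 11: P1: store L0 := 71  ⟶  IMI  (L0)  txn=BusRdX+Flush  M[L0]=93
step 12: P1: load  L1  ⟶  ISS  (L1)  txn=BusRd+Flush  M[L1]=30
step 13: P2: load  L1  ⟶  ISS  (L1)  txn=∅  M[L1]=30
step 14: P1: store L2 := 29  ⟶  IMI  (L2)  txn=BusUpgr  M[L2]=10
step 15: P0: load  L0  ⟶  SSI  (L0)  txn=BusRd+Flush  M[L0]=71
step 16: P2: store L2 := 33  ⟶  IIM  (L2)  txn=BusRdX+Flush  M[L2]=29
step 17: P0: load  L2  ⟶  SIS  (L2)  txn=BusRd+Flush  M[L2]=33
step 18: P0: store L1 := 57  ⟶  MII  (L1)  txn=BusRdX  M[L1]=30
step 19: P0: load  L1  ⟶  MII  (L1)  txn=∅  M[L1]=30
step 20: P2: store L2 := 37  ⟶  IIM  (L2)  txn=BusUpgr  M[L2]=33
step 21: P0: load  L2  ⟶  SIS  (L2)  txn=BusRd+Flush  M[L2]=37
step 22: P2: load  L2  ⟶  SIS  (L2)  txn=∅  M[L2]=37
step 23: P0: load  L2  ⟶  SIS  (L2)  txn=∅  M[L2]=37
step 24: P2: load  L0  ⟶  SSS  (L0)  txn=BusRd  M[L0]=71
step 25: P2: load  L0  ⟶  SSS  (L0)  txn=∅  M[L0]=71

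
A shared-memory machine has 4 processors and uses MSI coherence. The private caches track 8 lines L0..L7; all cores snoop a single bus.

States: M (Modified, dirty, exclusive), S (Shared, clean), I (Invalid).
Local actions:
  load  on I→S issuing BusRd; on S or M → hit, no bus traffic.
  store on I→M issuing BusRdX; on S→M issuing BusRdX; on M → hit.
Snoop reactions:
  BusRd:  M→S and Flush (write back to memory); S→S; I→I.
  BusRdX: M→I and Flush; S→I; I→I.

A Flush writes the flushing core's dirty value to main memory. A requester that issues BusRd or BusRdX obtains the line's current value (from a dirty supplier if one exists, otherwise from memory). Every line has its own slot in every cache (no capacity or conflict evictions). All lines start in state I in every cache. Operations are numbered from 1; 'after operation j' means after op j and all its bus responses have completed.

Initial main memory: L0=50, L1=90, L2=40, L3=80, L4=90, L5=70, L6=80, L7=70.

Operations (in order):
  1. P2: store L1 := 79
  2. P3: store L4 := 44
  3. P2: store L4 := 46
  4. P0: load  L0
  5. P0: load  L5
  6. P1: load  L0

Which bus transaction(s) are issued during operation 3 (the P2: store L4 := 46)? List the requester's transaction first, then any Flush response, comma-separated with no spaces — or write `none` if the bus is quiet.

bus = BusRdX,Flush

step 1: P2: store L1 := 79  ⟶  IIMI  (L1)  txn=BusRdX  M[L1]=90
step 2: P3: store L4 := 44  ⟶  IIIM  (L4)  txn=BusRdX  M[L4]=90
step 3: P2: store L4 := 46  ⟶  IIMI  (L4)  txn=BusRdX+Flush  M[L4]=44
step 4: P0: load  L0  ⟶  SIII  (L0)  txn=BusRd  M[L0]=50
step 5: P0: load  L5  ⟶  SIII  (L5)  txn=BusRd  M[L5]=70
step 6: P1: load  L0  ⟶  SSII  (L0)  txn=BusRd  M[L0]=50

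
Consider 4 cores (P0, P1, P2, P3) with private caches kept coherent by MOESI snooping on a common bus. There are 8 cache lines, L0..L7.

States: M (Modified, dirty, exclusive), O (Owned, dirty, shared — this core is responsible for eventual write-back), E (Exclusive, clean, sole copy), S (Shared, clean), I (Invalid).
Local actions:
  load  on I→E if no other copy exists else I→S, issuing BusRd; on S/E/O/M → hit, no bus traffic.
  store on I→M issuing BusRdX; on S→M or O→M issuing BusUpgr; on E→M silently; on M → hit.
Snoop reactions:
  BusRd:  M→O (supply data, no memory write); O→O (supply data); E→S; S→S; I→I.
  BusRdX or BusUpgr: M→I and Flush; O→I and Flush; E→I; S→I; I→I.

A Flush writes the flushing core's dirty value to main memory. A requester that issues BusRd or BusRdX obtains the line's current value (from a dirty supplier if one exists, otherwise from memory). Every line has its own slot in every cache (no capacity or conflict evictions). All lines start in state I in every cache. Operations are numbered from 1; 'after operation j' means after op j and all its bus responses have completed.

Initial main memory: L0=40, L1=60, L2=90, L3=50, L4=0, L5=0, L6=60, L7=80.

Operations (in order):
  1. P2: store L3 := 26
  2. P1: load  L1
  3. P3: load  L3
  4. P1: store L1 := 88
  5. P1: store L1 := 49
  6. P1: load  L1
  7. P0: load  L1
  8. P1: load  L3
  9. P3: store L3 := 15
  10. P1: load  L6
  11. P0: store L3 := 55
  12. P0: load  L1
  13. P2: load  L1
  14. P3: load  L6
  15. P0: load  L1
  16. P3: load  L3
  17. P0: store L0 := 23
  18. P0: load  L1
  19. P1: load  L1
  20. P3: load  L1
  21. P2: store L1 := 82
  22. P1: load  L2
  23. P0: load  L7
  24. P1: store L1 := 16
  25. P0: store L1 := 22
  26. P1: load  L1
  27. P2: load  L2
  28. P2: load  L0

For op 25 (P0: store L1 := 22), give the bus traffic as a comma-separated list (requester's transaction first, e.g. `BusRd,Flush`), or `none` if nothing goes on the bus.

[1] P2: store L3 := 26 | P0:I, P1:I, P2:M(26), P3:I | bus: BusRdX
[2] P1: load  L1 | P0:I, P1:E(60), P2:I, P3:I | bus: BusRd
[3] P3: load  L3 | P0:I, P1:I, P2:O(26), P3:S(26) | bus: BusRd
[4] P1: store L1 := 88 | P0:I, P1:M(88), P2:I, P3:I | bus: none
[5] P1: store L1 := 49 | P0:I, P1:M(49), P2:I, P3:I | bus: none
[6] P1: load  L1 | P0:I, P1:M(49), P2:I, P3:I | bus: none
[7] P0: load  L1 | P0:S(49), P1:O(49), P2:I, P3:I | bus: BusRd
[8] P1: load  L3 | P0:I, P1:S(26), P2:O(26), P3:S(26) | bus: BusRd
[9] P3: store L3 := 15 | P0:I, P1:I, P2:I, P3:M(15) | bus: BusUpgr,Flush
[10] P1: load  L6 | P0:I, P1:E(60), P2:I, P3:I | bus: BusRd
[11] P0: store L3 := 55 | P0:M(55), P1:I, P2:I, P3:I | bus: BusRdX,Flush
[12] P0: load  L1 | P0:S(49), P1:O(49), P2:I, P3:I | bus: none
[13] P2: load  L1 | P0:S(49), P1:O(49), P2:S(49), P3:I | bus: BusRd
[14] P3: load  L6 | P0:I, P1:S(60), P2:I, P3:S(60) | bus: BusRd
[15] P0: load  L1 | P0:S(49), P1:O(49), P2:S(49), P3:I | bus: none
[16] P3: load  L3 | P0:O(55), P1:I, P2:I, P3:S(55) | bus: BusRd
[17] P0: store L0 := 23 | P0:M(23), P1:I, P2:I, P3:I | bus: BusRdX
[18] P0: load  L1 | P0:S(49), P1:O(49), P2:S(49), P3:I | bus: none
[19] P1: load  L1 | P0:S(49), P1:O(49), P2:S(49), P3:I | bus: none
[20] P3: load  L1 | P0:S(49), P1:O(49), P2:S(49), P3:S(49) | bus: BusRd
[21] P2: store L1 := 82 | P0:I, P1:I, P2:M(82), P3:I | bus: BusUpgr,Flush
[22] P1: load  L2 | P0:I, P1:E(90), P2:I, P3:I | bus: BusRd
[23] P0: load  L7 | P0:E(80), P1:I, P2:I, P3:I | bus: BusRd
[24] P1: store L1 := 16 | P0:I, P1:M(16), P2:I, P3:I | bus: BusRdX,Flush
[25] P0: store L1 := 22 | P0:M(22), P1:I, P2:I, P3:I | bus: BusRdX,Flush
[26] P1: load  L1 | P0:O(22), P1:S(22), P2:I, P3:I | bus: BusRd
[27] P2: load  L2 | P0:I, P1:S(90), P2:S(90), P3:I | bus: BusRd
[28] P2: load  L0 | P0:O(23), P1:I, P2:S(23), P3:I | bus: BusRd

bus = BusRdX,Flush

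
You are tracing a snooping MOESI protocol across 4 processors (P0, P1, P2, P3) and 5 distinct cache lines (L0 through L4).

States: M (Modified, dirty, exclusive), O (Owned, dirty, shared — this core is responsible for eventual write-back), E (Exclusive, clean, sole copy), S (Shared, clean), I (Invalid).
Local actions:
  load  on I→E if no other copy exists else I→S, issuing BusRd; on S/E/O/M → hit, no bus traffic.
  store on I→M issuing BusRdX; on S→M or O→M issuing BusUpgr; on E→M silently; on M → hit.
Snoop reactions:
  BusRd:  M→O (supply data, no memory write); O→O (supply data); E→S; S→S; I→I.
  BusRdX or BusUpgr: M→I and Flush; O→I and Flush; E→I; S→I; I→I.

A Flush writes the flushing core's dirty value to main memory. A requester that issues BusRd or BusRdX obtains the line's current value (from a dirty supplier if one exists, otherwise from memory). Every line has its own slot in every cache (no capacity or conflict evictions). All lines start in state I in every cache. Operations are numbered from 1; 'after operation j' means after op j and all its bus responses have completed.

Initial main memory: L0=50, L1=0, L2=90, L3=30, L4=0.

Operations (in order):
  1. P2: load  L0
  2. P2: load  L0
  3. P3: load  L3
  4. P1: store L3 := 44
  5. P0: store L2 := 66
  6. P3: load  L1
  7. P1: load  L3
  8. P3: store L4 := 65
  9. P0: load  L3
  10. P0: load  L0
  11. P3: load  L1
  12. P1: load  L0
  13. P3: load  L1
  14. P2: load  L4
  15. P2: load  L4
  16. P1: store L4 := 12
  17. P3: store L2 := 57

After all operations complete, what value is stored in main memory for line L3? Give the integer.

step 1: P2: load  L0  ⟶  IIEI  (L0)  txn=BusRd  M[L0]=50
step 2: P2: load  L0  ⟶  IIEI  (L0)  txn=∅  M[L0]=50
step 3: P3: load  L3  ⟶  IIIE  (L3)  txn=BusRd  M[L3]=30
step 4: P1: store L3 := 44  ⟶  IMII  (L3)  txn=BusRdX  M[L3]=30
step 5: P0: store L2 := 66  ⟶  MIII  (L2)  txn=BusRdX  M[L2]=90
step 6: P3: load  L1  ⟶  IIIE  (L1)  txn=BusRd  M[L1]=0
step 7: P1: load  L3  ⟶  IMII  (L3)  txn=∅  M[L3]=30
step 8: P3: store L4 := 65  ⟶  IIIM  (L4)  txn=BusRdX  M[L4]=0
step 9: P0: load  L3  ⟶  SOII  (L3)  txn=BusRd  M[L3]=30
step 10: P0: load  L0  ⟶  SISI  (L0)  txn=BusRd  M[L0]=50
step 11: P3: load  L1  ⟶  IIIE  (L1)  txn=∅  M[L1]=0
step 12: P1: load  L0  ⟶  SSSI  (L0)  txn=BusRd  M[L0]=50
step 13: P3: load  L1  ⟶  IIIE  (L1)  txn=∅  M[L1]=0
step 14: P2: load  L4  ⟶  IISO  (L4)  txn=BusRd  M[L4]=0
step 15: P2: load  L4  ⟶  IISO  (L4)  txn=∅  M[L4]=0
step 16: P1: store L4 := 12  ⟶  IMII  (L4)  txn=BusRdX+Flush  M[L4]=65
step 17: P3: store L2 := 57  ⟶  IIIM  (L2)  txn=BusRdX+Flush  M[L2]=66

memory[L3] = 30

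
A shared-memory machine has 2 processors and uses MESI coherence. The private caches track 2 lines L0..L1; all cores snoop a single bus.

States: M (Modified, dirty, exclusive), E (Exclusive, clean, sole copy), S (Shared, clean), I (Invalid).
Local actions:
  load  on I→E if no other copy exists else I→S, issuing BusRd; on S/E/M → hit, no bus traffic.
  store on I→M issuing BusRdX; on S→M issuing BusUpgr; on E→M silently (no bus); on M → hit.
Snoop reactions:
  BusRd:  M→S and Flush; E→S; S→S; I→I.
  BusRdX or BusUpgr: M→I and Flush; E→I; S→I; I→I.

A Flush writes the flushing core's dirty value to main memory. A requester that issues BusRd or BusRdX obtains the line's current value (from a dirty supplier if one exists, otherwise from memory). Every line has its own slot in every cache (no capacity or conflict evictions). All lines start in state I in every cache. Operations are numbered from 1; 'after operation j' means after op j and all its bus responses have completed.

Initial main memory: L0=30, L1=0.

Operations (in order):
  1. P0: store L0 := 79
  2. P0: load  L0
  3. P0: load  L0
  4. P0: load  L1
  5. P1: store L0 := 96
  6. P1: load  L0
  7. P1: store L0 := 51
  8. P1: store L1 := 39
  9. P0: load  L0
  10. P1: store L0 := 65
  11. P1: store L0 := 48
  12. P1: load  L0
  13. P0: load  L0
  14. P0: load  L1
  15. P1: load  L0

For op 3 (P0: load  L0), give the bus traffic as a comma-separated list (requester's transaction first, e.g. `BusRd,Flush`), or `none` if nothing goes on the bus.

[1] P0: store L0 := 79 | P0:M(79), P1:I | bus: BusRdX
[2] P0: load  L0 | P0:M(79), P1:I | bus: none
[3] P0: load  L0 | P0:M(79), P1:I | bus: none
[4] P0: load  L1 | P0:E(0), P1:I | bus: BusRd
[5] P1: store L0 := 96 | P0:I, P1:M(96) | bus: BusRdX,Flush
[6] P1: load  L0 | P0:I, P1:M(96) | bus: none
[7] P1: store L0 := 51 | P0:I, P1:M(51) | bus: none
[8] P1: store L1 := 39 | P0:I, P1:M(39) | bus: BusRdX
[9] P0: load  L0 | P0:S(51), P1:S(51) | bus: BusRd,Flush
[10] P1: store L0 := 65 | P0:I, P1:M(65) | bus: BusUpgr
[11] P1: store L0 := 48 | P0:I, P1:M(48) | bus: none
[12] P1: load  L0 | P0:I, P1:M(48) | bus: none
[13] P0: load  L0 | P0:S(48), P1:S(48) | bus: BusRd,Flush
[14] P0: load  L1 | P0:S(39), P1:S(39) | bus: BusRd,Flush
[15] P1: load  L0 | P0:S(48), P1:S(48) | bus: none

bus = none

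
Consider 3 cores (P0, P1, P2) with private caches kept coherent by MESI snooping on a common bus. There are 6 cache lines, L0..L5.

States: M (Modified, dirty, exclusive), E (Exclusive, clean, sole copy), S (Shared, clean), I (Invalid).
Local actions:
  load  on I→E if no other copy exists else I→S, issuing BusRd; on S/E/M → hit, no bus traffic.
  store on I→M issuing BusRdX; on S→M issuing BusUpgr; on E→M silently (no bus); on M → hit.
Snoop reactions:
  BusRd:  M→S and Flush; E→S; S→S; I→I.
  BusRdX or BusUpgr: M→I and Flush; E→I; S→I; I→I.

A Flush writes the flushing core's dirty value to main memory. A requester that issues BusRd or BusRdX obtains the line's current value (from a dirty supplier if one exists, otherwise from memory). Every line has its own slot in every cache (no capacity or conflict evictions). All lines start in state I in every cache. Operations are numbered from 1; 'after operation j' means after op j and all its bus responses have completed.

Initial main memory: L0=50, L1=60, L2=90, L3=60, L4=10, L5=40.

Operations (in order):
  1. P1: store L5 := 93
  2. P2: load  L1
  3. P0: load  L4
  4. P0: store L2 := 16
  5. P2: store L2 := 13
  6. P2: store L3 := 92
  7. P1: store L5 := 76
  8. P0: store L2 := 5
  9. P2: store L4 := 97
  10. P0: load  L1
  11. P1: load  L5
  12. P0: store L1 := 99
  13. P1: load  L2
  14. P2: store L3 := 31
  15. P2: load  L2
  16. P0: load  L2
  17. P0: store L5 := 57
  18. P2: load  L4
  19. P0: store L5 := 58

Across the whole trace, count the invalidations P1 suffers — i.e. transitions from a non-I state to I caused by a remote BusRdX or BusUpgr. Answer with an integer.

invalidations = 1

1. P1: store L5 := 93  bus=[BusRdX]  L5: P0=I P1=M P2=I  mem[L5]=40
2. P2: load  L1  bus=[BusRd]  L1: P0=I P1=I P2=E  mem[L1]=60
3. P0: load  L4  bus=[BusRd]  L4: P0=E P1=I P2=I  mem[L4]=10
4. P0: store L2 := 16  bus=[BusRdX]  L2: P0=M P1=I P2=I  mem[L2]=90
5. P2: store L2 := 13  bus=[BusRdX,Flush]  L2: P0=I P1=I P2=M  mem[L2]=16
6. P2: store L3 := 92  bus=[BusRdX]  L3: P0=I P1=I P2=M  mem[L3]=60
7. P1: store L5 := 76  bus=[-]  L5: P0=I P1=M P2=I  mem[L5]=40
8. P0: store L2 := 5  bus=[BusRdX,Flush]  L2: P0=M P1=I P2=I  mem[L2]=13
9. P2: store L4 := 97  bus=[BusRdX]  L4: P0=I P1=I P2=M  mem[L4]=10
10. P0: load  L1  bus=[BusRd]  L1: P0=S P1=I P2=S  mem[L1]=60
11. P1: load  L5  bus=[-]  L5: P0=I P1=M P2=I  mem[L5]=40
12. P0: store L1 := 99  bus=[BusUpgr]  L1: P0=M P1=I P2=I  mem[L1]=60
13. P1: load  L2  bus=[BusRd,Flush]  L2: P0=S P1=S P2=I  mem[L2]=5
14. P2: store L3 := 31  bus=[-]  L3: P0=I P1=I P2=M  mem[L3]=60
15. P2: load  L2  bus=[BusRd]  L2: P0=S P1=S P2=S  mem[L2]=5
16. P0: load  L2  bus=[-]  L2: P0=S P1=S P2=S  mem[L2]=5
17. P0: store L5 := 57  bus=[BusRdX,Flush]  L5: P0=M P1=I P2=I  mem[L5]=76
18. P2: load  L4  bus=[-]  L4: P0=I P1=I P2=M  mem[L4]=10
19. P0: store L5 := 58  bus=[-]  L5: P0=M P1=I P2=I  mem[L5]=76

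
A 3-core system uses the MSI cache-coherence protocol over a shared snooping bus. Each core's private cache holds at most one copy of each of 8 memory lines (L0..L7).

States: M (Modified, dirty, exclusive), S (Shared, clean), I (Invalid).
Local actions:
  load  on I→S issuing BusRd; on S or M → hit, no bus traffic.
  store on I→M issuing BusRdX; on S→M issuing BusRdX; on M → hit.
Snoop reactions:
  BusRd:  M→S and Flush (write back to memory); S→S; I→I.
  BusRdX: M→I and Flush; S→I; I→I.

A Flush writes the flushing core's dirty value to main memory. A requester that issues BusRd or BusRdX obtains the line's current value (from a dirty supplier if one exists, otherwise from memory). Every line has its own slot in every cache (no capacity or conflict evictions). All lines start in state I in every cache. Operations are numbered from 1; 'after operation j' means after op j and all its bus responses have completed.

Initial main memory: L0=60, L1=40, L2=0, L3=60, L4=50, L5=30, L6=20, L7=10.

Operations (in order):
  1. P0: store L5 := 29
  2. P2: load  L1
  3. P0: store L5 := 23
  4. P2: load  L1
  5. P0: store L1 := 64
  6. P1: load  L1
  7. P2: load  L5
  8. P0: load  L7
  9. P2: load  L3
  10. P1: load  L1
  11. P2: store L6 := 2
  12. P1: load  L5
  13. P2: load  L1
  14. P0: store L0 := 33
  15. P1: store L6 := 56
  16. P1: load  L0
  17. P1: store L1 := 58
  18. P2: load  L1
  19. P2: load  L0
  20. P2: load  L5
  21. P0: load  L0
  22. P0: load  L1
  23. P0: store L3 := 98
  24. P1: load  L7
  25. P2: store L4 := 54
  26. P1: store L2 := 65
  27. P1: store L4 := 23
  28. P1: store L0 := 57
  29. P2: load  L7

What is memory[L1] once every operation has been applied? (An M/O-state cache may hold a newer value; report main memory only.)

memory[L1] = 58

[1] P0: store L5 := 29 | P0:M(29), P1:I, P2:I | bus: BusRdX
[2] P2: load  L1 | P0:I, P1:I, P2:S(40) | bus: BusRd
[3] P0: store L5 := 23 | P0:M(23), P1:I, P2:I | bus: none
[4] P2: load  L1 | P0:I, P1:I, P2:S(40) | bus: none
[5] P0: store L1 := 64 | P0:M(64), P1:I, P2:I | bus: BusRdX
[6] P1: load  L1 | P0:S(64), P1:S(64), P2:I | bus: BusRd,Flush
[7] P2: load  L5 | P0:S(23), P1:I, P2:S(23) | bus: BusRd,Flush
[8] P0: load  L7 | P0:S(10), P1:I, P2:I | bus: BusRd
[9] P2: load  L3 | P0:I, P1:I, P2:S(60) | bus: BusRd
[10] P1: load  L1 | P0:S(64), P1:S(64), P2:I | bus: none
[11] P2: store L6 := 2 | P0:I, P1:I, P2:M(2) | bus: BusRdX
[12] P1: load  L5 | P0:S(23), P1:S(23), P2:S(23) | bus: BusRd
[13] P2: load  L1 | P0:S(64), P1:S(64), P2:S(64) | bus: BusRd
[14] P0: store L0 := 33 | P0:M(33), P1:I, P2:I | bus: BusRdX
[15] P1: store L6 := 56 | P0:I, P1:M(56), P2:I | bus: BusRdX,Flush
[16] P1: load  L0 | P0:S(33), P1:S(33), P2:I | bus: BusRd,Flush
[17] P1: store L1 := 58 | P0:I, P1:M(58), P2:I | bus: BusRdX
[18] P2: load  L1 | P0:I, P1:S(58), P2:S(58) | bus: BusRd,Flush
[19] P2: load  L0 | P0:S(33), P1:S(33), P2:S(33) | bus: BusRd
[20] P2: load  L5 | P0:S(23), P1:S(23), P2:S(23) | bus: none
[21] P0: load  L0 | P0:S(33), P1:S(33), P2:S(33) | bus: none
[22] P0: load  L1 | P0:S(58), P1:S(58), P2:S(58) | bus: BusRd
[23] P0: store L3 := 98 | P0:M(98), P1:I, P2:I | bus: BusRdX
[24] P1: load  L7 | P0:S(10), P1:S(10), P2:I | bus: BusRd
[25] P2: store L4 := 54 | P0:I, P1:I, P2:M(54) | bus: BusRdX
[26] P1: store L2 := 65 | P0:I, P1:M(65), P2:I | bus: BusRdX
[27] P1: store L4 := 23 | P0:I, P1:M(23), P2:I | bus: BusRdX,Flush
[28] P1: store L0 := 57 | P0:I, P1:M(57), P2:I | bus: BusRdX
[29] P2: load  L7 | P0:S(10), P1:S(10), P2:S(10) | bus: BusRd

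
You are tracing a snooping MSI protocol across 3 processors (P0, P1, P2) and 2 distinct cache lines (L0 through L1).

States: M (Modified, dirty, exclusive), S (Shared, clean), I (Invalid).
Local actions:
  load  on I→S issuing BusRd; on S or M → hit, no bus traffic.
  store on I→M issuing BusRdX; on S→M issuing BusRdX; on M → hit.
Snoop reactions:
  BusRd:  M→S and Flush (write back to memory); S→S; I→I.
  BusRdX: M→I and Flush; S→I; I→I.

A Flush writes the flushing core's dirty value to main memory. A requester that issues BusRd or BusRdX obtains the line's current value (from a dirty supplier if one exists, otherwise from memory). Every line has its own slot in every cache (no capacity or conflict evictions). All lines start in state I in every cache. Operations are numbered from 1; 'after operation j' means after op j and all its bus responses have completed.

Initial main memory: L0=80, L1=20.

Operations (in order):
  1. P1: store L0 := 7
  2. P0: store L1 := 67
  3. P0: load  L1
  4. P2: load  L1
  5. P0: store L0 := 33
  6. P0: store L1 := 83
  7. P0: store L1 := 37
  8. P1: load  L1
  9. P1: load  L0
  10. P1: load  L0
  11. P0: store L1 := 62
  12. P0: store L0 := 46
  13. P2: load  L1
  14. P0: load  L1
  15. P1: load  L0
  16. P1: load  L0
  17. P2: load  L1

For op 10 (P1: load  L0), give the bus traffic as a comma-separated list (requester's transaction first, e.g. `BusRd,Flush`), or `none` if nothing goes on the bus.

  op1 P1: store L0 := 7 → I/M/I on L0; bus BusRdX; mem=80
  op2 P0: store L1 := 67 → M/I/I on L1; bus BusRdX; mem=20
  op3 P0: load  L1 → M/I/I on L1; bus (none); mem=20
  op4 P2: load  L1 → S/I/S on L1; bus BusRd Flush; mem=67
  op5 P0: store L0 := 33 → M/I/I on L0; bus BusRdX Flush; mem=7
  op6 P0: store L1 := 83 → M/I/I on L1; bus BusRdX; mem=67
  op7 P0: store L1 := 37 → M/I/I on L1; bus (none); mem=67
  op8 P1: load  L1 → S/S/I on L1; bus BusRd Flush; mem=37
  op9 P1: load  L0 → S/S/I on L0; bus BusRd Flush; mem=33
  op10 P1: load  L0 → S/S/I on L0; bus (none); mem=33
  op11 P0: store L1 := 62 → M/I/I on L1; bus BusRdX; mem=37
  op12 P0: store L0 := 46 → M/I/I on L0; bus BusRdX; mem=33
  op13 P2: load  L1 → S/I/S on L1; bus BusRd Flush; mem=62
  op14 P0: load  L1 → S/I/S on L1; bus (none); mem=62
  op15 P1: load  L0 → S/S/I on L0; bus BusRd Flush; mem=46
  op16 P1: load  L0 → S/S/I on L0; bus (none); mem=46
  op17 P2: load  L1 → S/I/S on L1; bus (none); mem=62

bus = none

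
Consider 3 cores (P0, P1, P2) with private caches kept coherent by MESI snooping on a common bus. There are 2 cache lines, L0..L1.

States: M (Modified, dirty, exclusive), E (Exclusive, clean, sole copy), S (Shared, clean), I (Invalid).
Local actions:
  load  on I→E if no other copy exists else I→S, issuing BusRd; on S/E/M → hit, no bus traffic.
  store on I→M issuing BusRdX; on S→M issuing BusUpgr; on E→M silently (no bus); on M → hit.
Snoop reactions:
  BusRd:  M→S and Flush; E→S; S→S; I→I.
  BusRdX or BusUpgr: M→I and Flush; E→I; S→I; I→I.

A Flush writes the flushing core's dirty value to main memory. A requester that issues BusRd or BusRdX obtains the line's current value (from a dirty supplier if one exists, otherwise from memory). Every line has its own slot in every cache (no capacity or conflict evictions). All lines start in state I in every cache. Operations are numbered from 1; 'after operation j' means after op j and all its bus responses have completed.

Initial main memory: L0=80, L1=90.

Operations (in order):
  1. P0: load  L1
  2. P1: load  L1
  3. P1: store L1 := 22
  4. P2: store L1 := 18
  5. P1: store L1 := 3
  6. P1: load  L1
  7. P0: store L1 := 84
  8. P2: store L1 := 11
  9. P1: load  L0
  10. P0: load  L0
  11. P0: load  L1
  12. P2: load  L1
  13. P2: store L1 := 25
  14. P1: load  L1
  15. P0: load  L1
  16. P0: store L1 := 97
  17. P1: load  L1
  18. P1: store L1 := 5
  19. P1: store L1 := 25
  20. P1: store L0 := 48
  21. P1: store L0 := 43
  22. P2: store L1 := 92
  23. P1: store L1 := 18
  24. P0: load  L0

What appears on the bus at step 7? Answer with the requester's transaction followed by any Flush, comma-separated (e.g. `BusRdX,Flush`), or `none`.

bus = BusRdX,Flush

step 1: P0: load  L1  ⟶  EII  (L1)  txn=BusRd  M[L1]=90
step 2: P1: load  L1  ⟶  SSI  (L1)  txn=BusRd  M[L1]=90
step 3: P1: store L1 := 22  ⟶  IMI  (L1)  txn=BusUpgr  M[L1]=90
step 4: P2: store L1 := 18  ⟶  IIM  (L1)  txn=BusRdX+Flush  M[L1]=22
step 5: P1: store L1 := 3  ⟶  IMI  (L1)  txn=BusRdX+Flush  M[L1]=18
step 6: P1: load  L1  ⟶  IMI  (L1)  txn=∅  M[L1]=18
step 7: P0: store L1 := 84  ⟶  MII  (L1)  txn=BusRdX+Flush  M[L1]=3
step 8: P2: store L1 := 11  ⟶  IIM  (L1)  txn=BusRdX+Flush  M[L1]=84
step 9: P1: load  L0  ⟶  IEI  (L0)  txn=BusRd  M[L0]=80
step 10: P0: load  L0  ⟶  SSI  (L0)  txn=BusRd  M[L0]=80
step 11: P0: load  L1  ⟶  SIS  (L1)  txn=BusRd+Flush  M[L1]=11
step 12: P2: load  L1  ⟶  SIS  (L1)  txn=∅  M[L1]=11
step 13: P2: store L1 := 25  ⟶  IIM  (L1)  txn=BusUpgr  M[L1]=11
step 14: P1: load  L1  ⟶  ISS  (L1)  txn=BusRd+Flush  M[L1]=25
step 15: P0: load  L1  ⟶  SSS  (L1)  txn=BusRd  M[L1]=25
step 16: P0: store L1 := 97  ⟶  MII  (L1)  txn=BusUpgr  M[L1]=25
step 17: P1: load  L1  ⟶  SSI  (L1)  txn=BusRd+Flush  M[L1]=97
step 18: P1: store L1 := 5  ⟶  IMI  (L1)  txn=BusUpgr  M[L1]=97
step 19: P1: store L1 := 25  ⟶  IMI  (L1)  txn=∅  M[L1]=97
step 20: P1: store L0 := 48  ⟶  IMI  (L0)  txn=BusUpgr  M[L0]=80
step 21: P1: store L0 := 43  ⟶  IMI  (L0)  txn=∅  M[L0]=80
step 22: P2: store L1 := 92  ⟶  IIM  (L1)  txn=BusRdX+Flush  M[L1]=25
step 23: P1: store L1 := 18  ⟶  IMI  (L1)  txn=BusRdX+Flush  M[L1]=92
step 24: P0: load  L0  ⟶  SSI  (L0)  txn=BusRd+Flush  M[L0]=43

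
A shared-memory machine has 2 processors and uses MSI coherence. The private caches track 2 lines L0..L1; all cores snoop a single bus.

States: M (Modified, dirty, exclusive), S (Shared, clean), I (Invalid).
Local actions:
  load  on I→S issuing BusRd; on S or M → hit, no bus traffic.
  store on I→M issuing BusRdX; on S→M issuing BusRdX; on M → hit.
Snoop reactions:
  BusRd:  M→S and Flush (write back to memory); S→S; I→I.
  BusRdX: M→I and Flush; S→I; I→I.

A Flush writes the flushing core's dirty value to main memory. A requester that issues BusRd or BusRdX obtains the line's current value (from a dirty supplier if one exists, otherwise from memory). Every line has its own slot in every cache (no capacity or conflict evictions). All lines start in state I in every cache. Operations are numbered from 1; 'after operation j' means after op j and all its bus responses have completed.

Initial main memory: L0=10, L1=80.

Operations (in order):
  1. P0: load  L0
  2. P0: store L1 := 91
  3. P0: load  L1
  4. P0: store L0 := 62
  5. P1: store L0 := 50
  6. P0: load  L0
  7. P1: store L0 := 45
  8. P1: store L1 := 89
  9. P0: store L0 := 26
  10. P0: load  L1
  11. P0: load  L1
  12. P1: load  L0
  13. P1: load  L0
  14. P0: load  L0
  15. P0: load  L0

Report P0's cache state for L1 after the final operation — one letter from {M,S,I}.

state = S

step 1: P0: load  L0  ⟶  SI  (L0)  txn=BusRd  M[L0]=10
step 2: P0: store L1 := 91  ⟶  MI  (L1)  txn=BusRdX  M[L1]=80
step 3: P0: load  L1  ⟶  MI  (L1)  txn=∅  M[L1]=80
step 4: P0: store L0 := 62  ⟶  MI  (L0)  txn=BusRdX  M[L0]=10
step 5: P1: store L0 := 50  ⟶  IM  (L0)  txn=BusRdX+Flush  M[L0]=62
step 6: P0: load  L0  ⟶  SS  (L0)  txn=BusRd+Flush  M[L0]=50
step 7: P1: store L0 := 45  ⟶  IM  (L0)  txn=BusRdX  M[L0]=50
step 8: P1: store L1 := 89  ⟶  IM  (L1)  txn=BusRdX+Flush  M[L1]=91
step 9: P0: store L0 := 26  ⟶  MI  (L0)  txn=BusRdX+Flush  M[L0]=45
step 10: P0: load  L1  ⟶  SS  (L1)  txn=BusRd+Flush  M[L1]=89
step 11: P0: load  L1  ⟶  SS  (L1)  txn=∅  M[L1]=89
step 12: P1: load  L0  ⟶  SS  (L0)  txn=BusRd+Flush  M[L0]=26
step 13: P1: load  L0  ⟶  SS  (L0)  txn=∅  M[L0]=26
step 14: P0: load  L0  ⟶  SS  (L0)  txn=∅  M[L0]=26
step 15: P0: load  L0  ⟶  SS  (L0)  txn=∅  M[L0]=26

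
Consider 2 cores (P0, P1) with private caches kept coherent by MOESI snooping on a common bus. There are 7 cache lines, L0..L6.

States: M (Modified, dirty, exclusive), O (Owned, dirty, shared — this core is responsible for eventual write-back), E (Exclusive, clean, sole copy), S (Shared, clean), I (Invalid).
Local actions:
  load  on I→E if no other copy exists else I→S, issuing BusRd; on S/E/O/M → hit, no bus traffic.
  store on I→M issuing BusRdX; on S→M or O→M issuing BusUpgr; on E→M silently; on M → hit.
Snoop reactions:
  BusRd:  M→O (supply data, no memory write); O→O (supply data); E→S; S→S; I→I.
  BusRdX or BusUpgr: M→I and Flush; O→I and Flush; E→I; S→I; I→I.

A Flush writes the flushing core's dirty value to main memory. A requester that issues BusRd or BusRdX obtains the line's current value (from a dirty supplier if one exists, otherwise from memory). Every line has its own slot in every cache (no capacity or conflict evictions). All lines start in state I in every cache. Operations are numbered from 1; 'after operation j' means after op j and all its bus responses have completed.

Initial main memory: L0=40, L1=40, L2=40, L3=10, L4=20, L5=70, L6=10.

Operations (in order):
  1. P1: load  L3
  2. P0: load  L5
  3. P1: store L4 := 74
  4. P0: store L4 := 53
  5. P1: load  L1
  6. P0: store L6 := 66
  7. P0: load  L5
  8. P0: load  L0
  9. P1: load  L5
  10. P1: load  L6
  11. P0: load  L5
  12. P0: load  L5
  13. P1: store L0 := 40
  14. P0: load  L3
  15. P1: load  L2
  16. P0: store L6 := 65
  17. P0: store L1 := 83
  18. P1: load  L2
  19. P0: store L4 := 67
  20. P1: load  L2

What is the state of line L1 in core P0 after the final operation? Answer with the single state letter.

state = M

[1] P1: load  L3 | P0:I, P1:E(10) | bus: BusRd
[2] P0: load  L5 | P0:E(70), P1:I | bus: BusRd
[3] P1: store L4 := 74 | P0:I, P1:M(74) | bus: BusRdX
[4] P0: store L4 := 53 | P0:M(53), P1:I | bus: BusRdX,Flush
[5] P1: load  L1 | P0:I, P1:E(40) | bus: BusRd
[6] P0: store L6 := 66 | P0:M(66), P1:I | bus: BusRdX
[7] P0: load  L5 | P0:E(70), P1:I | bus: none
[8] P0: load  L0 | P0:E(40), P1:I | bus: BusRd
[9] P1: load  L5 | P0:S(70), P1:S(70) | bus: BusRd
[10] P1: load  L6 | P0:O(66), P1:S(66) | bus: BusRd
[11] P0: load  L5 | P0:S(70), P1:S(70) | bus: none
[12] P0: load  L5 | P0:S(70), P1:S(70) | bus: none
[13] P1: store L0 := 40 | P0:I, P1:M(40) | bus: BusRdX
[14] P0: load  L3 | P0:S(10), P1:S(10) | bus: BusRd
[15] P1: load  L2 | P0:I, P1:E(40) | bus: BusRd
[16] P0: store L6 := 65 | P0:M(65), P1:I | bus: BusUpgr
[17] P0: store L1 := 83 | P0:M(83), P1:I | bus: BusRdX
[18] P1: load  L2 | P0:I, P1:E(40) | bus: none
[19] P0: store L4 := 67 | P0:M(67), P1:I | bus: none
[20] P1: load  L2 | P0:I, P1:E(40) | bus: none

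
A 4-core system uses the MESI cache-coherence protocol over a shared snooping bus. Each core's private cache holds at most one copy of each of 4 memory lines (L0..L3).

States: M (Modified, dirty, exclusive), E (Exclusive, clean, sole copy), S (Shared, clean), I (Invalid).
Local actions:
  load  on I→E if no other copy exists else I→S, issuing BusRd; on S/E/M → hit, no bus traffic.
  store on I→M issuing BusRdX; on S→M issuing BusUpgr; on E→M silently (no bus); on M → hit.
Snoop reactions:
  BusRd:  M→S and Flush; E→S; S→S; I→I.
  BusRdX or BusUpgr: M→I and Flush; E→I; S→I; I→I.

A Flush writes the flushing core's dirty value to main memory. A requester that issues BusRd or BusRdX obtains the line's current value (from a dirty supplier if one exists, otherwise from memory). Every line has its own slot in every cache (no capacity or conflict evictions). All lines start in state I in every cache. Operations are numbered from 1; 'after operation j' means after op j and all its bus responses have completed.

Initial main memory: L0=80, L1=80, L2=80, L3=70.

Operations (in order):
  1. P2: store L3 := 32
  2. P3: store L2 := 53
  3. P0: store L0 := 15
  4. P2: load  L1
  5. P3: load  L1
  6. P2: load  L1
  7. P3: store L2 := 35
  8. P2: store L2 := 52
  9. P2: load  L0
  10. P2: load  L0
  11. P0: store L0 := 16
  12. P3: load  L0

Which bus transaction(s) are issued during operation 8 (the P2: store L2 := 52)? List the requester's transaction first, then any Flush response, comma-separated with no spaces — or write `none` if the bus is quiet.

bus = BusRdX,Flush

1. P2: store L3 := 32  bus=[BusRdX]  L3: P0=I P1=I P2=M P3=I  mem[L3]=70
2. P3: store L2 := 53  bus=[BusRdX]  L2: P0=I P1=I P2=I P3=M  mem[L2]=80
3. P0: store L0 := 15  bus=[BusRdX]  L0: P0=M P1=I P2=I P3=I  mem[L0]=80
4. P2: load  L1  bus=[BusRd]  L1: P0=I P1=I P2=E P3=I  mem[L1]=80
5. P3: load  L1  bus=[BusRd]  L1: P0=I P1=I P2=S P3=S  mem[L1]=80
6. P2: load  L1  bus=[-]  L1: P0=I P1=I P2=S P3=S  mem[L1]=80
7. P3: store L2 := 35  bus=[-]  L2: P0=I P1=I P2=I P3=M  mem[L2]=80
8. P2: store L2 := 52  bus=[BusRdX,Flush]  L2: P0=I P1=I P2=M P3=I  mem[L2]=35
9. P2: load  L0  bus=[BusRd,Flush]  L0: P0=S P1=I P2=S P3=I  mem[L0]=15
10. P2: load  L0  bus=[-]  L0: P0=S P1=I P2=S P3=I  mem[L0]=15
11. P0: store L0 := 16  bus=[BusUpgr]  L0: P0=M P1=I P2=I P3=I  mem[L0]=15
12. P3: load  L0  bus=[BusRd,Flush]  L0: P0=S P1=I P2=I P3=S  mem[L0]=16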